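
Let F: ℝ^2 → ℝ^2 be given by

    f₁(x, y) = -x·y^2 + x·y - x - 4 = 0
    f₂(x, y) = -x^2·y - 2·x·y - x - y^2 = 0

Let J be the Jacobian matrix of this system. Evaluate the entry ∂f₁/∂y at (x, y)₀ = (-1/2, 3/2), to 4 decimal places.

1.0000

∂f₁/∂y = -2·x·y + x.
At (-1/2, 3/2) this is 1.0000.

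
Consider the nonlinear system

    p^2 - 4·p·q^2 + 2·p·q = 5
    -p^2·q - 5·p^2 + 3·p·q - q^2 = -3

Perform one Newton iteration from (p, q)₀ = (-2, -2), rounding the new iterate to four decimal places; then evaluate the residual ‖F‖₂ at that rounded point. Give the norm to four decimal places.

At (-2, -2): F = (39.0000, -1.0000).
Jacobian J = [[2·p - 4·q^2 + 2·q, -8·p·q + 2·p], [-2·p·q - 10·p + 3·q, -p^2 + 3·p - 2·q]].
At the point, J = [[-24.0000, -36.0000], [6.0000, -6.0000]] (det J = 360.0000).
Solving J·Δ = −F gives Δ = (0.7500, 0.5833).
Then the next iterate is (p, q)₁ = (-1.2500, -1.4167).
Re-evaluating at (-1.2500, -1.4167): F = (10.139444, 0.706680), so ‖F‖₂ = 10.1640.

10.1640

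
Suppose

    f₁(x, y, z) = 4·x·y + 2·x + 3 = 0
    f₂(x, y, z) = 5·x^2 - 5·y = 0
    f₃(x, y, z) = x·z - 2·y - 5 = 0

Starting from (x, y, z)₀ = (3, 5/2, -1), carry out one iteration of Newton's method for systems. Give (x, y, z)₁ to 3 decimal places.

At (3, 5/2, -1): F = (39.000, 32.500, -13.000).
Jacobian J = [[4·y + 2, 4·x, 0], [10·x, -5, 0], [z, -2, x]].
At the point, J = [[12.000, 12.000, 0.000], [30.000, -5.000, 0.000], [-1.000, -2.000, 3.000]] (det J = -1260.000).
Solving J·Δ = −F gives Δ = (-1.393, -1.857, 2.631).
Then the next iterate is (x, y, z)₁ = (1.607, 0.643, 1.631).

(1.607, 0.643, 1.631)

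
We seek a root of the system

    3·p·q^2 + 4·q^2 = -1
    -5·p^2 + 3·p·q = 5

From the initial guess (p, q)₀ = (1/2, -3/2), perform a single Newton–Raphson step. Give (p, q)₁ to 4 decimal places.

(-0.3197, -1.0247)

At (1/2, -3/2): F = (13.3750, -8.5000).
Jacobian J = [[3·q^2, 6·p·q + 8·q], [-10·p + 3·q, 3·p]].
At the point, J = [[6.7500, -16.5000], [-9.5000, 1.5000]] (det J = -146.6250).
Solving J·Δ = −F gives Δ = (-0.8197, 0.4753).
Then the next iterate is (p, q)₁ = (-0.3197, -1.0247).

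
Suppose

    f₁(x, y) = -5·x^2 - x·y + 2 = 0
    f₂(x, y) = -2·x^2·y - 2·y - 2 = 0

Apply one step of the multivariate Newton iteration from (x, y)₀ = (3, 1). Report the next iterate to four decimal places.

(1.5377, 0.7774)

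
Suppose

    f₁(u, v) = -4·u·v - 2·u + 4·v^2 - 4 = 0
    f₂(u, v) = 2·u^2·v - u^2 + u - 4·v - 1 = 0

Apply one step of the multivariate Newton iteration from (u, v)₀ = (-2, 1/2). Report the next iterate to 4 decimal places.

At (-2, 1/2): F = (5.0000, -5.0000).
Jacobian J = [[-4·v - 2, -4·u + 8·v], [4·u·v - 2·u + 1, 2·u^2 - 4]].
At the point, J = [[-4.0000, 12.0000], [1.0000, 4.0000]] (det J = -28.0000).
Solving J·Δ = −F gives Δ = (2.8571, 0.5357).
Then the next iterate is (u, v)₁ = (0.8571, 1.0357).

(0.8571, 1.0357)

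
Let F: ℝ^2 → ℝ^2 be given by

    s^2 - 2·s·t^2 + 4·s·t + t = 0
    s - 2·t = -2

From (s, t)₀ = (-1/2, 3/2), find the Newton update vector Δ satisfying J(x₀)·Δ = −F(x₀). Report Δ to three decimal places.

(0.333, -0.583)

At (-1/2, 3/2): F = (1.000, -1.500).
Jacobian J = [[2·s - 2·t^2 + 4·t, -4·s·t + 4·s + 1], [1, -2]].
At the point, J = [[0.500, 2.000], [1.000, -2.000]] (det J = -3.000).
Solving J·Δ = −F gives Δ = (0.333, -0.583).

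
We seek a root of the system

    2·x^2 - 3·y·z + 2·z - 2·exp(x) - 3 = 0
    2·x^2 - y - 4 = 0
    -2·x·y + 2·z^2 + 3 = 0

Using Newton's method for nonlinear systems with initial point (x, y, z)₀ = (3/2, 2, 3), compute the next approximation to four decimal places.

At (3/2, 2, 3): F = (-19.463378, -1.5000, 15.0000).
Jacobian J = [[4·x - 2·exp(x), -3·z, -3·y + 2], [4·x, -1, 0], [-2·y, -2·x, 4·z]].
At the point, J = [[-2.963378, -9.0000, -4.0000], [6.0000, -1.0000, 0.0000], [-4.0000, -3.0000, 12.0000]] (det J = 771.560538).
Solving J·Δ = −F gives Δ = (0.0083, -1.4499, -1.6097).
Then the next iterate is (x, y, z)₁ = (1.5083, 0.5501, 1.3903).

(1.5083, 0.5501, 1.3903)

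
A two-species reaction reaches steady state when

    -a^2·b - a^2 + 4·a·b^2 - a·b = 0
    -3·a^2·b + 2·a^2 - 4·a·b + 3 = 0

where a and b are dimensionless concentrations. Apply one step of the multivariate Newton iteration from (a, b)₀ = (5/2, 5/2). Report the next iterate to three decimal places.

(1.547, 1.782)

At (5/2, 5/2): F = (34.375, -56.375).
Jacobian J = [[-2·a·b - 2·a + 4·b^2 - b, -a^2 + 8·a·b - a], [-6·a·b + 4·a - 4·b, -3·a^2 - 4·a]].
At the point, J = [[5.000, 41.250], [-37.500, -28.750]] (det J = 1403.125).
Solving J·Δ = −F gives Δ = (-0.953, -0.718).
Then the next iterate is (a, b)₁ = (1.547, 1.782).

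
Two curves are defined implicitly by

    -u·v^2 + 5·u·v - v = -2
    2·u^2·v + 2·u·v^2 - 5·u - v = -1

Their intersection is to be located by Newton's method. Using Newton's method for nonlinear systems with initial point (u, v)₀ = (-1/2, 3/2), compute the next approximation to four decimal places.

(-0.1675, 1.3103)

At (-1/2, 3/2): F = (-2.1250, 0.5000).
Jacobian J = [[-v^2 + 5·v, -2·u·v + 5·u - 1], [4·u·v + 2·v^2 - 5, 2·u^2 + 4·u·v - 1]].
At the point, J = [[5.2500, -2.0000], [-3.5000, -3.5000]] (det J = -25.3750).
Solving J·Δ = −F gives Δ = (0.3325, -0.1897).
Then the next iterate is (u, v)₁ = (-0.1675, 1.3103).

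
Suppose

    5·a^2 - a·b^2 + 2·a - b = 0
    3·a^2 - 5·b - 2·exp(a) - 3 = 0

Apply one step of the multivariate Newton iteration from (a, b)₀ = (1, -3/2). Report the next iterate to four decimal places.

(0.2907, -1.1672)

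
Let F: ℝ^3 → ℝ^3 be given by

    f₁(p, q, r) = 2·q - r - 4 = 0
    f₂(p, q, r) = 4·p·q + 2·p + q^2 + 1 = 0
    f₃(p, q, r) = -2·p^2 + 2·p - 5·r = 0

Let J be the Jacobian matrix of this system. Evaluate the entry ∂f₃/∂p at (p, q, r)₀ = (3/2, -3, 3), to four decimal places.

∂f₃/∂p = -4·p + 2.
At (3/2, -3, 3) this is -4.0000.

-4.0000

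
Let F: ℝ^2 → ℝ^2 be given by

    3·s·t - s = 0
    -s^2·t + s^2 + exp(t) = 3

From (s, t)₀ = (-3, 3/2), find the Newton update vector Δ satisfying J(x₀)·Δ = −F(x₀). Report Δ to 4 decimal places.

(-1.8128, -1.8716)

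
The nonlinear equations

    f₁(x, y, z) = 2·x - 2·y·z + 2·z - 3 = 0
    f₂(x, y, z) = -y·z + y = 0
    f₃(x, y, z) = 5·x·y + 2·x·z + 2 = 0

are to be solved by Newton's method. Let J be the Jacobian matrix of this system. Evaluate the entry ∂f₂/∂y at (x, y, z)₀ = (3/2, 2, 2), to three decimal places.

-1.000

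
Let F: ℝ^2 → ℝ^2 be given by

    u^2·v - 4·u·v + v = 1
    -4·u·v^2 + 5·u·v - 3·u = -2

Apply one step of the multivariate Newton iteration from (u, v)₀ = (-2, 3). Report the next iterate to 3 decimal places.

At (-2, 3): F = (38.000, 50.000).
Jacobian J = [[2·u·v - 4·v, u^2 - 4·u + 1], [-4·v^2 + 5·v - 3, -8·u·v + 5·u]].
At the point, J = [[-24.000, 13.000], [-24.000, 38.000]] (det J = -600.000).
Solving J·Δ = −F gives Δ = (1.323, -0.480).
Then the next iterate is (u, v)₁ = (-0.677, 2.520).

(-0.677, 2.520)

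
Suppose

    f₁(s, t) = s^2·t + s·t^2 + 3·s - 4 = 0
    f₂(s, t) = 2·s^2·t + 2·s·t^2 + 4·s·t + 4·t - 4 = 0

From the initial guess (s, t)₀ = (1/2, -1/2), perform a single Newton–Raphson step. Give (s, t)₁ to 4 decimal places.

(1.5690, 1.2586)

At (1/2, -1/2): F = (-2.5000, -7.0000).
Jacobian J = [[2·s·t + t^2 + 3, s^2 + 2·s·t], [4·s·t + 2·t^2 + 4·t, 2·s^2 + 4·s·t + 4·s + 4]].
At the point, J = [[2.7500, -0.2500], [-2.5000, 5.5000]] (det J = 14.5000).
Solving J·Δ = −F gives Δ = (1.0690, 1.7586).
Then the next iterate is (s, t)₁ = (1.5690, 1.2586).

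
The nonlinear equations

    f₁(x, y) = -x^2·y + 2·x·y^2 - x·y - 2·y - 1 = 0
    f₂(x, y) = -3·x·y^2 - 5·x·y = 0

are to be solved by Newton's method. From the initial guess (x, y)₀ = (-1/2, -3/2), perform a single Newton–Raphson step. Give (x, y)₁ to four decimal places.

At (-1/2, -3/2): F = (-0.6250, -0.3750).
Jacobian J = [[-2·x·y + 2·y^2 - y, -x^2 + 4·x·y - x - 2], [-3·y^2 - 5·y, -6·x·y - 5·x]].
At the point, J = [[4.5000, 1.2500], [0.7500, -2.0000]] (det J = -9.9375).
Solving J·Δ = −F gives Δ = (0.1730, -0.1226).
Then the next iterate is (x, y)₁ = (-0.3270, -1.6226).

(-0.3270, -1.6226)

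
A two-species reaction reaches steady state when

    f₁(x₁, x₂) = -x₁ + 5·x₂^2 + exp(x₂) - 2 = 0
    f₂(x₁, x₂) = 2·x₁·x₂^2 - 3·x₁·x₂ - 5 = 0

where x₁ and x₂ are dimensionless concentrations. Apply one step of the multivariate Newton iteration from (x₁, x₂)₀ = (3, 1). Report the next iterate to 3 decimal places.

(-8.309, -0.103)

At (3, 1): F = (2.71828, -8.000).
Jacobian J = [[-1, 10·x₂ + exp(x₂)], [2·x₂^2 - 3·x₂, 4·x₁·x₂ - 3·x₁]].
At the point, J = [[-1.000, 12.71828], [-1.000, 3.000]] (det J = 9.71828).
Solving J·Δ = −F gives Δ = (-11.309, -1.103).
Then the next iterate is (x₁, x₂)₁ = (-8.309, -0.103).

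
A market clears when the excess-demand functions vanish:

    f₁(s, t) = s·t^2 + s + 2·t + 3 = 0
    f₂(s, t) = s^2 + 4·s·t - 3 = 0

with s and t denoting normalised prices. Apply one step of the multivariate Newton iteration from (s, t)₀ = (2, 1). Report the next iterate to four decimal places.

At (2, 1): F = (9.0000, 9.0000).
Jacobian J = [[t^2 + 1, 2·s·t + 2], [2·s + 4·t, 4·s]].
At the point, J = [[2.0000, 6.0000], [8.0000, 8.0000]] (det J = -32.0000).
Solving J·Δ = −F gives Δ = (0.5625, -1.6875).
Then the next iterate is (s, t)₁ = (2.5625, -0.6875).

(2.5625, -0.6875)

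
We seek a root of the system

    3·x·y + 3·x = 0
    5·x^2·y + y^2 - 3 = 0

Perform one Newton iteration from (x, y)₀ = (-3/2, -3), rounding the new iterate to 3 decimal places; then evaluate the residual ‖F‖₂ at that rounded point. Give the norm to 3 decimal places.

9.398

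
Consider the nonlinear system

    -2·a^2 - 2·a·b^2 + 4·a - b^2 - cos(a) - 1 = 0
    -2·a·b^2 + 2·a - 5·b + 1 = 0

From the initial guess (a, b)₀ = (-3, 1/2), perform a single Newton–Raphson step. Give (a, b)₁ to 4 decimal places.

At (-3, 1/2): F = (-28.760008, -6.0000).
Jacobian J = [[-4·a - 2·b^2 + sin(a) + 4, -4·a·b - 2·b], [-2·b^2 + 2, -4·a·b - 5]].
At the point, J = [[15.358880, 5.0000], [1.5000, 1.0000]] (det J = 7.858880).
Solving J·Δ = −F gives Δ = (-0.1578, 6.2367).
Then the next iterate is (a, b)₁ = (-3.1578, 6.7367).

(-3.1578, 6.7367)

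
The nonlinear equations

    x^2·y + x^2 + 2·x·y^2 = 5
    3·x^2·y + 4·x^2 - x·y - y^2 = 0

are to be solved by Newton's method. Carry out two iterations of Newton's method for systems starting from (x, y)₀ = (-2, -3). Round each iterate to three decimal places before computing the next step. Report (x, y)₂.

(0.467, -1.102)

At (-2, -3): F = (-49.000, -35.000).
Jacobian J = [[2·x·y + 2·x + 2·y^2, x^2 + 4·x·y], [6·x·y + 8·x - y, 3·x^2 - x - 2·y]].
At the point, J = [[26.000, 28.000], [23.000, 20.000]] (det J = -124.000).
Solving J·Δ = −F gives Δ = (0.000, 1.750).
Then the next iterate is (x, y)₁ = (-2.000, -1.250).
Round to (-2.000, -1.250) and repeat: F = (-12.250, -3.06250), J = [[4.125, 14.000], [0.250, 16.500]].
Δ = (2.467, 0.148), so (x, y)₂ = (0.467, -1.102).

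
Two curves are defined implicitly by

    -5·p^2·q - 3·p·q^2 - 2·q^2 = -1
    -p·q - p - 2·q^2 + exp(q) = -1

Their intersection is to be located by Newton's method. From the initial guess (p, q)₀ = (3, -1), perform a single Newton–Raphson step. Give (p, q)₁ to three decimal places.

(2.097, -0.538)

At (3, -1): F = (35.000, -0.63212).
Jacobian J = [[-10·p·q - 3·q^2, -5·p^2 - 6·p·q - 4·q], [-q - 1, -p - 4·q + exp(q)]].
At the point, J = [[27.000, -23.000], [0.000, 1.36788]] (det J = 36.93274).
Solving J·Δ = −F gives Δ = (-0.903, 0.462).
Then the next iterate is (p, q)₁ = (2.097, -0.538).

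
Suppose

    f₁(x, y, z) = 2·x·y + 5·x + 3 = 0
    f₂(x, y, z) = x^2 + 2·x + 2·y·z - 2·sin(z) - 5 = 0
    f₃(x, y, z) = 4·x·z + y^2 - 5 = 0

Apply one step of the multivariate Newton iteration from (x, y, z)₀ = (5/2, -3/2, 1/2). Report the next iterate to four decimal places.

(1.8174, -2.8270, 0.0134)

At (5/2, -3/2, 1/2): F = (8.0000, 3.791149, 2.2500).
Jacobian J = [[2·y + 5, 2·x, 0], [2·x + 2, 2·z, 2·y - 2·cos(z)], [4·z, 2·y, 4·x]].
At the point, J = [[2.0000, 5.0000, 0.0000], [7.0000, 1.0000, -4.755165], [2.0000, -3.0000, 10.0000]] (det J = -406.082642).
Solving J·Δ = −F gives Δ = (-0.6826, -1.3270, -0.4866).
Then the next iterate is (x, y, z)₁ = (1.8174, -2.8270, 0.0134).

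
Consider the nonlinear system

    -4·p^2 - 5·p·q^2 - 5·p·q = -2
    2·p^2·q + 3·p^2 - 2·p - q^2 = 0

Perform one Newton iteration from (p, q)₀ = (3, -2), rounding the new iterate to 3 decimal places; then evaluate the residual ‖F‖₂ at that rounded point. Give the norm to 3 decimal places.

At (3, -2): F = (-64.000, -19.000).
Jacobian J = [[-8·p - 5·q^2 - 5·q, -10·p·q - 5·p], [4·p·q + 6·p - 2, 2·p^2 - 2·q]].
At the point, J = [[-34.000, 45.000], [-8.000, 22.000]] (det J = -388.000).
Solving J·Δ = −F gives Δ = (-1.425, 0.345).
Then the next iterate is (p, q)₁ = (1.575, -1.655).
Re-evaluating at (1.575, -1.655): F = (-16.45920, -6.65802), so ‖F‖₂ = 17.755.

17.755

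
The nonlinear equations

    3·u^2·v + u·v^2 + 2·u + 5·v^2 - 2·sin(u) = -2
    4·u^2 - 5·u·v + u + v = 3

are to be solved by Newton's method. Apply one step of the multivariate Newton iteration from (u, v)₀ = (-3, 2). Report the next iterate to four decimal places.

(-1.2489, 1.7367)

At (-3, 2): F = (58.282240, 62.0000).
Jacobian J = [[6·u·v + v^2 - 2·cos(u) + 2, 3·u^2 + 2·u·v + 10·v], [8·u - 5·v + 1, -5·u + 1]].
At the point, J = [[-28.020015, 35.0000], [-33.0000, 16.0000]] (det J = 706.679760).
Solving J·Δ = −F gives Δ = (1.7511, -0.2633).
Then the next iterate is (u, v)₁ = (-1.2489, 1.7367).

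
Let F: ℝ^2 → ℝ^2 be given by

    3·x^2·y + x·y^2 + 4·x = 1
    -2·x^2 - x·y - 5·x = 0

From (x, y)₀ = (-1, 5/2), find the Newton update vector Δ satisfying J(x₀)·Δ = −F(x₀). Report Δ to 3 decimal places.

At (-1, 5/2): F = (-3.750, 5.500).
Jacobian J = [[6·x·y + y^2 + 4, 3·x^2 + 2·x·y], [-4·x - y - 5, -x]].
At the point, J = [[-4.750, -2.000], [-3.500, 1.000]] (det J = -11.750).
Solving J·Δ = −F gives Δ = (0.617, -3.340).

(0.617, -3.340)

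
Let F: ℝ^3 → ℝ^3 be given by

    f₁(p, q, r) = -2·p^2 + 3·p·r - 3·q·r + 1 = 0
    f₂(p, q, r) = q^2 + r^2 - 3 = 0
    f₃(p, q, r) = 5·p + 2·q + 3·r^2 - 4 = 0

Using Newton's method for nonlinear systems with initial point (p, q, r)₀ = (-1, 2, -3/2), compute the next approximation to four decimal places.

(1.0588, 2.2294, -0.1108)

At (-1, 2, -3/2): F = (12.5000, 3.2500, 1.7500).
Jacobian J = [[-4·p + 3·r, -3·r, 3·p - 3·q], [0, 2·q, 2·r], [5, 2, 6·r]].
At the point, J = [[-0.5000, 4.5000, -9.0000], [0.0000, 4.0000, -3.0000], [5.0000, 2.0000, -9.0000]] (det J = 127.5000).
Solving J·Δ = −F gives Δ = (2.0588, 0.2294, 1.3892).
Then the next iterate is (p, q, r)₁ = (1.0588, 2.2294, -0.1108).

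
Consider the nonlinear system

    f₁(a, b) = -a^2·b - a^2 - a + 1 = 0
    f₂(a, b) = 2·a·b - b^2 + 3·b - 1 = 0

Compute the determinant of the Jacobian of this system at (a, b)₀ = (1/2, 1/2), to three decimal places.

-7.250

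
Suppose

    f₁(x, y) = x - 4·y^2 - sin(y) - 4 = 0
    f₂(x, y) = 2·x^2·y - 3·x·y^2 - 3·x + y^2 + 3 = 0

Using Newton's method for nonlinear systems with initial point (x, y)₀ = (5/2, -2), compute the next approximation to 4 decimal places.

(2.0558, -0.9623)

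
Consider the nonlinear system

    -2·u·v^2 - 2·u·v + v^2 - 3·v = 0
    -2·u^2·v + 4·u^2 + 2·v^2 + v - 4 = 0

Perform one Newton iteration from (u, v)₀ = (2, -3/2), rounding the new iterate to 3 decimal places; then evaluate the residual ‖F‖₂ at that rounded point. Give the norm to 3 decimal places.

At (2, -3/2): F = (3.750, 27.000).
Jacobian J = [[-2·v^2 - 2·v, -4·u·v - 2·u + 2·v - 3], [-4·u·v + 8·u, -2·u^2 + 4·v + 1]].
At the point, J = [[-1.500, 2.000], [28.000, -13.000]] (det J = -36.500).
Solving J·Δ = −F gives Δ = (-2.815, -3.986).
Then the next iterate is (u, v)₁ = (-0.815, -5.486).
Re-evaluating at (-0.815, -5.486): F = (86.66882, 60.65117), so ‖F‖₂ = 105.783.

105.783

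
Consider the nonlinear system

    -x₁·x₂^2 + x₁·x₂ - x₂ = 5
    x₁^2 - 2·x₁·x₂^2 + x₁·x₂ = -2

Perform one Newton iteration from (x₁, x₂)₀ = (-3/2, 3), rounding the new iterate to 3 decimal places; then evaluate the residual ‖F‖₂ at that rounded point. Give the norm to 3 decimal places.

At (-3/2, 3): F = (1.000, 26.750).
Jacobian J = [[-x₂^2 + x₂, -2·x₁·x₂ + x₁ - 1], [2·x₁ - 2·x₂^2 + x₂, -4·x₁·x₂ + x₁]].
At the point, J = [[-6.000, 6.500], [-18.000, 16.500]] (det J = 18.000).
Solving J·Δ = −F gives Δ = (8.743, 7.917).
Then the next iterate is (x₁, x₂)₁ = (7.243, 10.917).
Re-evaluating at (7.243, 10.917): F = (-800.07235, -1592.92148), so ‖F‖₂ = 1782.558.

1782.558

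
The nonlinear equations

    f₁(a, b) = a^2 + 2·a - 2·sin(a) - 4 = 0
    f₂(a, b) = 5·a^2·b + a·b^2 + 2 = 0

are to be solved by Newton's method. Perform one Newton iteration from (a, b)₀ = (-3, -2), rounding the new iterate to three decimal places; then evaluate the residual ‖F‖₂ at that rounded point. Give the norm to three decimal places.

10.533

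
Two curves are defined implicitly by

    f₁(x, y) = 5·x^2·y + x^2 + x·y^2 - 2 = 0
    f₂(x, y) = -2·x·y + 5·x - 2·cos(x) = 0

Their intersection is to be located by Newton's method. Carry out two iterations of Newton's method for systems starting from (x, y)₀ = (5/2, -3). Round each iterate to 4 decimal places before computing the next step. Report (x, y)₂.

(2.4362, 4.1667)

At (5/2, -3): F = (-67.0000, 29.102287).
Jacobian J = [[10·x·y + 2·x + y^2, 5·x^2 + 2·x·y], [-2·y + 2·sin(x) + 5, -2·x]].
At the point, J = [[-61.0000, 16.2500], [12.196944, -5.0000]] (det J = 106.799655).
Solving J·Δ = −F gives Δ = (1.2913, 8.9705).
Then the next iterate is (x, y)₁ = (3.7913, 5.9705).
Round to (3.7913, 5.9705) and repeat: F = (576.620447, -24.722892), J = [[269.589037, 117.141692], [-8.150907, -7.5826]].
Δ = (-1.3551, -1.8038), so (x, y)₂ = (2.4362, 4.1667).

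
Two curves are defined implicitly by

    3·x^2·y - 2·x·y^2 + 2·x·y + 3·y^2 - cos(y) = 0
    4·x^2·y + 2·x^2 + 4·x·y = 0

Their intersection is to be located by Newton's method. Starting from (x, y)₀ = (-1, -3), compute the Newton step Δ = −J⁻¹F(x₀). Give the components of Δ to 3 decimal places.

(-0.250, 1.527)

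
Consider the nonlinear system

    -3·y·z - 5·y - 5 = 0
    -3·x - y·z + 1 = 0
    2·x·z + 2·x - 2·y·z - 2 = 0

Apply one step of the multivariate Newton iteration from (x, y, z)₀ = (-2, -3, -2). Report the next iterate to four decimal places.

(1.4444, 1.0000, -1.5556)

At (-2, -3, -2): F = (-8.0000, 1.0000, -10.0000).
Jacobian J = [[0, -3·z - 5, -3·y], [-3, -z, -y], [2·z + 2, -2·z, 2·x - 2·y]].
At the point, J = [[0.0000, 1.0000, 9.0000], [-3.0000, 2.0000, 3.0000], [-2.0000, 4.0000, 2.0000]] (det J = -72.0000).
Solving J·Δ = −F gives Δ = (3.4444, 4.0000, 0.4444).
Then the next iterate is (x, y, z)₁ = (1.4444, 1.0000, -1.5556).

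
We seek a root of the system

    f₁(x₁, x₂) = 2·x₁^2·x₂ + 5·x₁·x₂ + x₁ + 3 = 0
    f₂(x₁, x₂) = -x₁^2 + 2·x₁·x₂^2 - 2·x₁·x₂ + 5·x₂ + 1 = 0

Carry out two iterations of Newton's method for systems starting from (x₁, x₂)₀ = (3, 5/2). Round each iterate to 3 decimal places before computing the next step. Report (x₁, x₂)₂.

(0.870, 0.765)

At (3, 5/2): F = (88.500, 27.000).
Jacobian J = [[4·x₁·x₂ + 5·x₂ + 1, 2·x₁^2 + 5·x₁], [-2·x₁ + 2·x₂^2 - 2·x₂, 4·x₁·x₂ - 2·x₁ + 5]].
At the point, J = [[43.500, 33.000], [1.500, 29.000]] (det J = 1212.000).
Solving J·Δ = −F gives Δ = (-1.382, -0.860).
Then the next iterate is (x₁, x₂)₁ = (1.618, 1.640).
Round to (1.618, 1.640) and repeat: F = (26.47239, 9.97858), J = [[19.81408, 13.32585], [-1.13680, 12.37808]].
Δ = (-0.748, -0.875), so (x₁, x₂)₂ = (0.870, 0.765).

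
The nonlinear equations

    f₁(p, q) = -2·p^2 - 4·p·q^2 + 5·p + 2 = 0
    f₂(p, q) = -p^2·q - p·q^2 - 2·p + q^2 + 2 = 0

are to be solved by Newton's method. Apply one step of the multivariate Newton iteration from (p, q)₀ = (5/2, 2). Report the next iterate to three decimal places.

At (5/2, 2): F = (-38.000, -21.500).
Jacobian J = [[-4·p - 4·q^2 + 5, -8·p·q], [-2·p·q - q^2 - 2, -p^2 - 2·p·q + 2·q]].
At the point, J = [[-21.000, -40.000], [-16.000, -12.250]] (det J = -382.750).
Solving J·Δ = −F gives Δ = (-1.031, -0.409).
Then the next iterate is (p, q)₁ = (1.469, 1.591).

(1.469, 1.591)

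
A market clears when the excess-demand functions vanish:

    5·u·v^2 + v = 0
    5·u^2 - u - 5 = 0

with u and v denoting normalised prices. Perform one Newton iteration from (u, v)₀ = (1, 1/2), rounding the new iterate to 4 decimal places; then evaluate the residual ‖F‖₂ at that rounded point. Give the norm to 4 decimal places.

At (1, 1/2): F = (1.7500, -1.0000).
Jacobian J = [[5·v^2, 10·u·v + 1], [10·u - 1, 0]].
At the point, J = [[1.2500, 6.0000], [9.0000, 0.0000]] (det J = -54.0000).
Solving J·Δ = −F gives Δ = (0.1111, -0.3148).
Then the next iterate is (u, v)₁ = (1.1111, 0.1852).
Re-evaluating at (1.1111, 0.1852): F = (0.375748, 0.061616), so ‖F‖₂ = 0.3808.

0.3808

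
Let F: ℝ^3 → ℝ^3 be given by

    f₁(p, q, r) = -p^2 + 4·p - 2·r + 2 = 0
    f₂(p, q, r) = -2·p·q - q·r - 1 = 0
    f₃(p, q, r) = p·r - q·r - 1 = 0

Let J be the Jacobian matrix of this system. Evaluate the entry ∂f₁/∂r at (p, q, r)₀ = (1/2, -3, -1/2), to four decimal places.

∂f₁/∂r = -2.
At (1/2, -3, -1/2) this is -2.0000.

-2.0000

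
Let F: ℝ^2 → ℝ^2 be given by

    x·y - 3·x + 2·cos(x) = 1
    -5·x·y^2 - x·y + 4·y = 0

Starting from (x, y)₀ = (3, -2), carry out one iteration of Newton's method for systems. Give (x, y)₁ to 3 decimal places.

At (3, -2): F = (-17.97998, -62.000).
Jacobian J = [[y - 2·sin(x) - 3, x], [-5·y^2 - y, -10·x·y - x + 4]].
At the point, J = [[-5.28224, 3.000], [-18.000, 61.000]] (det J = -268.21664).
Solving J·Δ = −F gives Δ = (-3.396, 0.014).
Then the next iterate is (x, y)₁ = (-0.396, -1.986).

(-0.396, -1.986)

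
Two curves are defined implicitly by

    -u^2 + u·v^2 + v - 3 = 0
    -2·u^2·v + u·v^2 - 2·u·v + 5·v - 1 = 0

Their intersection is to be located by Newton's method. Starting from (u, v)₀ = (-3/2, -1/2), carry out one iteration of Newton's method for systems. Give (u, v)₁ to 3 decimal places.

(-0.394, 0.512)

At (-3/2, -1/2): F = (-6.125, -3.125).
Jacobian J = [[-2·u + v^2, 2·u·v + 1], [-4·u·v + v^2 - 2·v, -2·u^2 + 2·u·v - 2·u + 5]].
At the point, J = [[3.250, 2.500], [-1.750, 5.000]] (det J = 20.625).
Solving J·Δ = −F gives Δ = (1.106, 1.012).
Then the next iterate is (u, v)₁ = (-0.394, 0.512).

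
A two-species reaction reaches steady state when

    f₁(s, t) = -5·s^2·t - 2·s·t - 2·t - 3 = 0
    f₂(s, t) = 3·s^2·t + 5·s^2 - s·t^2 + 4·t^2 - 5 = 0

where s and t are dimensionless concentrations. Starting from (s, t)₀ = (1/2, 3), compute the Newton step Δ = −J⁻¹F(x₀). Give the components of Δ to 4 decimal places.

(-0.4938, -1.2658)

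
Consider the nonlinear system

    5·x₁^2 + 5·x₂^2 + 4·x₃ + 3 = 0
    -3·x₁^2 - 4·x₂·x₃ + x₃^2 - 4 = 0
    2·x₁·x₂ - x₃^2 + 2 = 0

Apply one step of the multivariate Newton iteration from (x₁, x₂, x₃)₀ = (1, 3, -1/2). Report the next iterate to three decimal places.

At (1, 3, -1/2): F = (51.000, -0.750, 7.750).
Jacobian J = [[10·x₁, 10·x₂, 4], [-6·x₁, -4·x₃, -4·x₂ + 2·x₃], [2·x₂, 2·x₁, -2·x₃]].
At the point, J = [[10.000, 30.000, 4.000], [-6.000, 2.000, -13.000], [6.000, 2.000, 1.000]] (det J = -1976.000).
Solving J·Δ = −F gives Δ = (-0.830, -1.437, 0.104).
Then the next iterate is (x₁, x₂, x₃)₁ = (0.170, 1.563, -0.396).

(0.170, 1.563, -0.396)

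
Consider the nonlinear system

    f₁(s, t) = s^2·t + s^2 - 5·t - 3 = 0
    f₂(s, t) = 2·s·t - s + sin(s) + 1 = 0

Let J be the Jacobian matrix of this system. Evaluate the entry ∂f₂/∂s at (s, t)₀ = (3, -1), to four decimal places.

∂f₂/∂s = 2·t + cos(s) - 1.
At (3, -1) this is -3.9900.

-3.9900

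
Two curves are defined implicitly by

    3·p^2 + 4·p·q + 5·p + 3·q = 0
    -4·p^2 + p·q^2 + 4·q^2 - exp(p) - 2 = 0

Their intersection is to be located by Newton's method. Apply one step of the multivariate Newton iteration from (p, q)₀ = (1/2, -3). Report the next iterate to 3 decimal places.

(-1.012, -1.860)

At (1/2, -3): F = (-11.750, 35.85128).
Jacobian J = [[6·p + 4·q + 5, 4·p + 3], [-8·p + q^2 - exp(p), 2·p·q + 8·q]].
At the point, J = [[-4.000, 5.000], [3.35128, -27.000]] (det J = 91.24361).
Solving J·Δ = −F gives Δ = (-1.512, 1.140).
Then the next iterate is (p, q)₁ = (-1.012, -1.860).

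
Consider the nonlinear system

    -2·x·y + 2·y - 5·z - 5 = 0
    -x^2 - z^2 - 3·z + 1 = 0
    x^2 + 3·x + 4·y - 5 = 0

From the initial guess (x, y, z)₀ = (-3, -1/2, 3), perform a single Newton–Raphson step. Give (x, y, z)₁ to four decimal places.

At (-3, -1/2, 3): F = (-24.0000, -26.0000, -7.0000).
Jacobian J = [[-2·y, -2·x + 2, -5], [-2·x, 0, -2·z - 3], [2·x + 3, 4, 0]].
At the point, J = [[1.0000, 8.0000, -5.0000], [6.0000, 0.0000, -9.0000], [-3.0000, 4.0000, 0.0000]] (det J = 132.0000).
Solving J·Δ = −F gives Δ = (-1.2121, 0.8409, -3.6970).
Then the next iterate is (x, y, z)₁ = (-4.2121, 0.3409, -0.6970).

(-4.2121, 0.3409, -0.6970)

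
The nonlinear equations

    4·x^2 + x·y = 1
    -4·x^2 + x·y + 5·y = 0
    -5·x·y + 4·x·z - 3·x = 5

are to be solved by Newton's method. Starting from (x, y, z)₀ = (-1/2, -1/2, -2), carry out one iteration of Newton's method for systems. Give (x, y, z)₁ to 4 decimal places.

(-0.5270, 0.2432, -1.3311)

At (-1/2, -1/2, -2): F = (0.2500, -3.2500, -0.7500).
Jacobian J = [[8·x + y, x, 0], [-8·x + y, x + 5, 0], [-5·y + 4·z - 3, -5·x, 4·x]].
At the point, J = [[-4.5000, -0.5000, 0.0000], [3.5000, 4.5000, 0.0000], [-8.5000, 2.5000, -2.0000]] (det J = 37.0000).
Solving J·Δ = −F gives Δ = (-0.0270, 0.7432, 0.6689).
Then the next iterate is (x, y, z)₁ = (-0.5270, 0.2432, -1.3311).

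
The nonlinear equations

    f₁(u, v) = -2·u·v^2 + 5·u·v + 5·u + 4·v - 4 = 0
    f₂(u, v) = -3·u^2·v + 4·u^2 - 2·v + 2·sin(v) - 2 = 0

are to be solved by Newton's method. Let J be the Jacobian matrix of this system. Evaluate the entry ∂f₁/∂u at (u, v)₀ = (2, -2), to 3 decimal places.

-13.000

∂f₁/∂u = -2·v^2 + 5·v + 5.
At (2, -2) this is -13.000.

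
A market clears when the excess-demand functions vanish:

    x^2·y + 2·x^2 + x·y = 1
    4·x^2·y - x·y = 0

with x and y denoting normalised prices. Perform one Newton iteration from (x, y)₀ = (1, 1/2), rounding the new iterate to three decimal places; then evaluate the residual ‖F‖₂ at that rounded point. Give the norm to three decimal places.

0.566

At (1, 1/2): F = (2.000, 1.500).
Jacobian J = [[2·x·y + 4·x + y, x^2 + x], [8·x·y - y, 4·x^2 - x]].
At the point, J = [[5.500, 2.000], [3.500, 3.000]] (det J = 9.500).
Solving J·Δ = −F gives Δ = (-0.316, -0.132).
Then the next iterate is (x, y)₁ = (0.684, 0.368).
Re-evaluating at (0.684, 0.368): F = (0.35960, 0.43697), so ‖F‖₂ = 0.566.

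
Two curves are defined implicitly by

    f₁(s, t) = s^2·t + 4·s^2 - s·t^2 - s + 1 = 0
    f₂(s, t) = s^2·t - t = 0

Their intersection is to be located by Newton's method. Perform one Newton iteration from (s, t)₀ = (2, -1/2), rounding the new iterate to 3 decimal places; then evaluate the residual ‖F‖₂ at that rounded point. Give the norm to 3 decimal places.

At (2, -1/2): F = (12.500, -1.500).
Jacobian J = [[2·s·t + 8·s - t^2 - 1, s^2 - 2·s·t], [2·s·t, s^2 - 1]].
At the point, J = [[12.750, 6.000], [-2.000, 3.000]] (det J = 50.250).
Solving J·Δ = −F gives Δ = (-0.925, -0.117).
Then the next iterate is (s, t)₁ = (1.075, -0.617).
Re-evaluating at (1.075, -0.617): F = (3.42524, -0.09602), so ‖F‖₂ = 3.427.

3.427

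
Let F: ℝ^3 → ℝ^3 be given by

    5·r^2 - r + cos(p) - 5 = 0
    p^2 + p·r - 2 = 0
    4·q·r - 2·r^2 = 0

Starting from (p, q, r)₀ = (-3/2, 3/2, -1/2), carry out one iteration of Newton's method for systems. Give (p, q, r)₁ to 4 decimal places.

(-1.0213, -2.0512, -0.9503)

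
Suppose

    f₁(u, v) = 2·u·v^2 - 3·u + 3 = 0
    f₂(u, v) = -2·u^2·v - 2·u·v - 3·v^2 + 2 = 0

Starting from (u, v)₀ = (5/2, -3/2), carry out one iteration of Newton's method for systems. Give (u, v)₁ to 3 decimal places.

(1.469, -1.153)

At (5/2, -3/2): F = (6.750, 21.500).
Jacobian J = [[2·v^2 - 3, 4·u·v], [-4·u·v - 2·v, -2·u^2 - 2·u - 6·v]].
At the point, J = [[1.500, -15.000], [18.000, -8.500]] (det J = 257.250).
Solving J·Δ = −F gives Δ = (-1.031, 0.347).
Then the next iterate is (u, v)₁ = (1.469, -1.153).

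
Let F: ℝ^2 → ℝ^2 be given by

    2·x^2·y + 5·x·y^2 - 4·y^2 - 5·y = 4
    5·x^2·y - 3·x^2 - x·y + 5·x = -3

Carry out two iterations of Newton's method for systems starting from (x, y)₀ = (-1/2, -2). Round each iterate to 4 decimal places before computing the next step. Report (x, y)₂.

At (-1/2, -2): F = (-21.0000, -3.7500).
Jacobian J = [[4·x·y + 5·y^2, 2·x^2 + 10·x·y - 8·y - 5], [10·x·y - 6·x - y + 5, 5·x^2 - x]].
At the point, J = [[24.0000, 21.5000], [20.0000, 1.7500]] (det J = -388.0000).
Solving J·Δ = −F gives Δ = (0.1131, 0.8505).
Then the next iterate is (x, y)₁ = (-0.3869, -1.1495).
Round to (-0.3869, -1.1495) and repeat: F = (-6.438194, -0.688669), J = [[8.385717, 8.942799], [12.918316, 1.135358]].
Δ = (-0.0109, 0.7301), so (x, y)₂ = (-0.3978, -0.4194).

(-0.3978, -0.4194)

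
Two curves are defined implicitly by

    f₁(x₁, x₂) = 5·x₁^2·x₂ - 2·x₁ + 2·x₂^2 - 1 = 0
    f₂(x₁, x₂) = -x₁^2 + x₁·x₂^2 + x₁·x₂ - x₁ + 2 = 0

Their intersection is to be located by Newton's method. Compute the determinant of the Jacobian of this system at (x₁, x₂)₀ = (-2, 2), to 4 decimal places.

168.0000

J = [[10·x₁·x₂ - 2, 5·x₁^2 + 4·x₂], [-2·x₁ + x₂^2 + x₂ - 1, 2·x₁·x₂ + x₁]].
At the point, J = [[-42.0000, 28.0000], [9.0000, -10.0000]].
det J = 168.0000.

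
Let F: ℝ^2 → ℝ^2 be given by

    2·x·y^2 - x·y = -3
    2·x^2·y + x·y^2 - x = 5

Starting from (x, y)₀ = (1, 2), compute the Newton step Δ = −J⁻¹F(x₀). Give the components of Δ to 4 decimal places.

(0.9756, -2.1220)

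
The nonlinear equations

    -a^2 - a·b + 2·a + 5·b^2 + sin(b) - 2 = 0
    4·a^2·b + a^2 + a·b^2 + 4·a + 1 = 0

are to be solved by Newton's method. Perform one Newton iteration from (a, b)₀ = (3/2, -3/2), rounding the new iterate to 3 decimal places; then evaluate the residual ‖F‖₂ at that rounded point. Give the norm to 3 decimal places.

3.308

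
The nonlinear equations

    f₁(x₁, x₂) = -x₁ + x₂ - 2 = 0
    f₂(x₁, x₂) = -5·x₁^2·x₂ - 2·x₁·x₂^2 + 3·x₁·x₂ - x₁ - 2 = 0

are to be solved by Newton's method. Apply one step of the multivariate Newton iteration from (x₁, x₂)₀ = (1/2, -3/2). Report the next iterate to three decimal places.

At (1/2, -3/2): F = (-4.000, -5.125).
Jacobian J = [[-1, 1], [-10·x₁·x₂ - 2·x₂^2 + 3·x₂ - 1, -5·x₁^2 - 4·x₁·x₂ + 3·x₁]].
At the point, J = [[-1.000, 1.000], [-2.500, 3.250]] (det J = -0.750).
Solving J·Δ = −F gives Δ = (-10.500, -6.500).
Then the next iterate is (x₁, x₂)₁ = (-10.000, -8.000).

(-10.000, -8.000)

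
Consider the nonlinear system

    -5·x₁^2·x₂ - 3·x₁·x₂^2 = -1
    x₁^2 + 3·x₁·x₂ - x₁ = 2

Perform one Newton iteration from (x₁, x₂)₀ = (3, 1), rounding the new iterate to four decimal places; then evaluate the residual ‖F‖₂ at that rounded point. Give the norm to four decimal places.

12.8127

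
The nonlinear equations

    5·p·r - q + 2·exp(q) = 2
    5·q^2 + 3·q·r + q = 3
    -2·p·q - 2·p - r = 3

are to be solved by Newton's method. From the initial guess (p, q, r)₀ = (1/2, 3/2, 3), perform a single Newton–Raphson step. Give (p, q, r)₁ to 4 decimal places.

At (1/2, 3/2, 3): F = (12.963378, 23.2500, -8.5000).
Jacobian J = [[5·r, 2·exp(q) - 1, 5·p], [0, 10·q + 3·r + 1, 3·q], [-2·q - 2, -2·p, -1]].
At the point, J = [[15.0000, 7.963378, 2.5000], [0.0000, 25.0000, 4.5000], [-5.0000, -1.0000, -1.0000]] (det J = -174.176008).
Solving J·Δ = −F gives Δ = (0.5048, 1.2858, -12.3098).
Then the next iterate is (p, q, r)₁ = (1.0048, 2.7858, -9.3098).

(1.0048, 2.7858, -9.3098)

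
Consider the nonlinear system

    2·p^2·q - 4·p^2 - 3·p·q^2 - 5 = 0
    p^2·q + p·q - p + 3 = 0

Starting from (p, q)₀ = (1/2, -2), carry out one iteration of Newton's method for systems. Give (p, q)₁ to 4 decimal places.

At (1/2, -2): F = (-13.0000, 1.0000).
Jacobian J = [[4·p·q - 8·p - 3·q^2, 2·p^2 - 6·p·q], [2·p·q + q - 1, p^2 + p]].
At the point, J = [[-20.0000, 6.5000], [-5.0000, 0.7500]] (det J = 17.5000).
Solving J·Δ = −F gives Δ = (0.9286, 4.8571).
Then the next iterate is (p, q)₁ = (1.4286, 2.8571).

(1.4286, 2.8571)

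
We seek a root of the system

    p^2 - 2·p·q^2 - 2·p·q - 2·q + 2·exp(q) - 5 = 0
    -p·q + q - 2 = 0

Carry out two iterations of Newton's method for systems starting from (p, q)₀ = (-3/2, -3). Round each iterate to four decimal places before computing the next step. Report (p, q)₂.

(2.0664, -7.6015)

At (-3/2, -3): F = (21.349574, -9.5000).
Jacobian J = [[2·p - 2·q^2 - 2·q, -4·p·q - 2·p + 2·exp(q) - 2], [-q, -p + 1]].
At the point, J = [[-15.0000, -16.900426], [3.0000, 2.5000]] (det J = 13.201278).
Solving J·Δ = −F gives Δ = (8.1189, -5.9427).
Then the next iterate is (p, q)₁ = (6.6189, -8.9427).
Round to (6.6189, -8.9427) and repeat: F = (-883.574624, 48.248137), J = [[-128.820567, 221.525809], [8.9427, -5.6189]].
Δ = (-4.5525, 1.3412), so (p, q)₂ = (2.0664, -7.6015).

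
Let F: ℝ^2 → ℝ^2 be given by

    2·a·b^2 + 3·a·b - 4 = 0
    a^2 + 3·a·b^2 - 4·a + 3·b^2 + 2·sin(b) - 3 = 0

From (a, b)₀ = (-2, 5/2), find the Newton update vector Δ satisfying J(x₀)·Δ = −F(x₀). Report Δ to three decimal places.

At (-2, 5/2): F = (-44.000, -8.55306).
Jacobian J = [[2·b^2 + 3·b, 4·a·b + 3·a], [2·a + 3·b^2 - 4, 6·a·b + 6·b + 2·cos(b)]].
At the point, J = [[20.000, -26.000], [10.750, -16.60229]] (det J = -52.54574).
Solving J·Δ = −F gives Δ = (9.670, 5.746).

(9.670, 5.746)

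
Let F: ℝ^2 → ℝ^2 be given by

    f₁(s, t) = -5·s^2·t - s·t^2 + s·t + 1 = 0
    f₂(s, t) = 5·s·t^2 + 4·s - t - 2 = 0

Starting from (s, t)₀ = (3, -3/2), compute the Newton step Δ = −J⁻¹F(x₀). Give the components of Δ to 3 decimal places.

At (3, -3/2): F = (57.250, 45.250).
Jacobian J = [[-10·s·t - t^2 + t, -5·s^2 - 2·s·t + s], [5·t^2 + 4, 10·s·t - 1]].
At the point, J = [[41.250, -33.000], [15.250, -46.000]] (det J = -1394.250).
Solving J·Δ = −F gives Δ = (-0.818, 0.713).

(-0.818, 0.713)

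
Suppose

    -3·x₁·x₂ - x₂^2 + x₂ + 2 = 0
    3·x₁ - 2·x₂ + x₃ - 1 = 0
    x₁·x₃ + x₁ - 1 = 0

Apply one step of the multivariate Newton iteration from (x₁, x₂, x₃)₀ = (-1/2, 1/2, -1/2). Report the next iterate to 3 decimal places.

(0.750, -0.250, -1.750)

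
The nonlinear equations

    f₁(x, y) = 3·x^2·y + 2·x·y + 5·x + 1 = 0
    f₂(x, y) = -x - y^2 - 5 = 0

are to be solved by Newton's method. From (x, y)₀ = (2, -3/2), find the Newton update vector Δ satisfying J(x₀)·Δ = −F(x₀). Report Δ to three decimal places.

(3.406, 4.219)

At (2, -3/2): F = (-13.000, -9.250).
Jacobian J = [[6·x·y + 2·y + 5, 3·x^2 + 2·x], [-1, -2·y]].
At the point, J = [[-16.000, 16.000], [-1.000, 3.000]] (det J = -32.000).
Solving J·Δ = −F gives Δ = (3.406, 4.219).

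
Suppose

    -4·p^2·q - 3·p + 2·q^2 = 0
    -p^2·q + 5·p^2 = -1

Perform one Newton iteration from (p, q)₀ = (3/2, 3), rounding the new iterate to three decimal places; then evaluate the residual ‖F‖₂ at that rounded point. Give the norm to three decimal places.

At (3/2, 3): F = (-13.500, 5.500).
Jacobian J = [[-8·p·q - 3, -4·p^2 + 4·q], [-2·p·q + 10·p, -p^2]].
At the point, J = [[-39.000, 3.000], [6.000, -2.250]] (det J = 69.750).
Solving J·Δ = −F gives Δ = (-0.199, 1.914).
Then the next iterate is (p, q)₁ = (1.301, 4.914).
Re-evaluating at (1.301, 4.914): F = (11.12203, 1.14556), so ‖F‖₂ = 11.181.

11.181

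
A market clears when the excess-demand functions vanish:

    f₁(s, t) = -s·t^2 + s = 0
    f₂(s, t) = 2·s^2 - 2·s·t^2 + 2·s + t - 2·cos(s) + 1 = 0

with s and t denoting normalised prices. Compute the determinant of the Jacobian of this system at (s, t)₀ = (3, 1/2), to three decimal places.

J = [[-t^2 + 1, -2·s·t], [4·s - 2·t^2 + 2·sin(s) + 2, -4·s·t + 1]].
At the point, J = [[0.750, -3.000], [13.78224, -5.000]].
det J = 37.597.

37.597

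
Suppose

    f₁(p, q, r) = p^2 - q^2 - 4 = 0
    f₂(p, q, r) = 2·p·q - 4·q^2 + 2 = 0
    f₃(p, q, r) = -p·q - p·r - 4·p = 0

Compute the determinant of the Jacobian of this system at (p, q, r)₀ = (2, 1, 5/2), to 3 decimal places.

J = [[2·p, -2·q, 0], [2·q, 2·p - 8·q, 0], [-q - r - 4, -p, -p]].
At the point, J = [[4.000, -2.000, 0.000], [2.000, -4.000, 0.000], [-7.500, -2.000, -2.000]].
det J = 24.000.

24.000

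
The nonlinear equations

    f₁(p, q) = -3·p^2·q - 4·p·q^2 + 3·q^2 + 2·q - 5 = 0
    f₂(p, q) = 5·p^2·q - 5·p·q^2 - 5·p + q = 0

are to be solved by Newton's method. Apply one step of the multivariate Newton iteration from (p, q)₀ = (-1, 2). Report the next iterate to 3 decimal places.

(-0.592, 1.283)

At (-1, 2): F = (21.000, 37.000).
Jacobian J = [[-6·p·q - 4·q^2, -3·p^2 - 8·p·q + 6·q + 2], [10·p·q - 5·q^2 - 5, 5·p^2 - 10·p·q + 1]].
At the point, J = [[-4.000, 27.000], [-45.000, 26.000]] (det J = 1111.000).
Solving J·Δ = −F gives Δ = (0.408, -0.717).
Then the next iterate is (p, q)₁ = (-0.592, 1.283).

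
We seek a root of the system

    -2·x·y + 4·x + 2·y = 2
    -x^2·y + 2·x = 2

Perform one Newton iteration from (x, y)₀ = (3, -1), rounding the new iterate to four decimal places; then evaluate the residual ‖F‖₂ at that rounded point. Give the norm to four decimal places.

At (3, -1): F = (14.0000, 13.0000).
Jacobian J = [[-2·y + 4, -2·x + 2], [-2·x·y + 2, -x^2]].
At the point, J = [[6.0000, -4.0000], [8.0000, -9.0000]] (det J = -22.0000).
Solving J·Δ = −F gives Δ = (-3.3636, -1.5455).
Then the next iterate is (x, y)₁ = (-0.3636, -2.5455).
Re-evaluating at (-0.3636, -2.5455): F = (-10.396488, -2.390672), so ‖F‖₂ = 10.6678.

10.6678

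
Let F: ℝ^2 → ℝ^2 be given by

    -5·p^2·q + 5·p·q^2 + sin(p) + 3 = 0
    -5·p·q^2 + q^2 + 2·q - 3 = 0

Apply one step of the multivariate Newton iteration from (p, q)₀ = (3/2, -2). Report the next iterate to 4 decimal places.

(1.1175, -1.0946)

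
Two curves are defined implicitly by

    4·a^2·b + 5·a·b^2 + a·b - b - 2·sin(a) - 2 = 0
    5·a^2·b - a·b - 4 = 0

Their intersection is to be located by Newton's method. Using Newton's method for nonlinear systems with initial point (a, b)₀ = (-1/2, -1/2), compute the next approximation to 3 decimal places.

(1.207, -0.641)

At (-1/2, -1/2): F = (-1.41615, -4.875).
Jacobian J = [[8·a·b + 5·b^2 + b - 2·cos(a), 4·a^2 + 10·a·b + a - 1], [10·a·b - b, 5·a^2 - a]].
At the point, J = [[0.99483, 2.000], [3.000, 1.750]] (det J = -4.25904).
Solving J·Δ = −F gives Δ = (1.707, -0.141).
Then the next iterate is (a, b)₁ = (1.207, -0.641).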